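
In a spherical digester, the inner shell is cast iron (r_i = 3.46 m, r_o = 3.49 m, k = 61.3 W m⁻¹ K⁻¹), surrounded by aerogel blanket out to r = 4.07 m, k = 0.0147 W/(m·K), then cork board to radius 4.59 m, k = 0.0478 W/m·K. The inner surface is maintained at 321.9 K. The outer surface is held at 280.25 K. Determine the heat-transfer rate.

Q = 156 W

Treat each layer as a resistance in series:
  R_cast iron = (1/3.46 − 1/3.49)/(4πk) = 0.002484/(4π·61.3) = 3.225×10^-6 K/W
  R_aerogel blanket = (1/3.49 − 1/4.07)/(4πk) = 0.04083/(4π·0.0147) = 0.2210 K/W
  R_cork board = (1/4.07 − 1/4.59)/(4πk) = 0.02784/(4π·0.0478) = 0.04634 K/W
ΣR = 3.225×10^-6 + 0.2210 + 0.04634 = 0.2673 K/W
Q = ΔT/ΣR = (321.9 K − 280.25 K)/0.2673 = 156 W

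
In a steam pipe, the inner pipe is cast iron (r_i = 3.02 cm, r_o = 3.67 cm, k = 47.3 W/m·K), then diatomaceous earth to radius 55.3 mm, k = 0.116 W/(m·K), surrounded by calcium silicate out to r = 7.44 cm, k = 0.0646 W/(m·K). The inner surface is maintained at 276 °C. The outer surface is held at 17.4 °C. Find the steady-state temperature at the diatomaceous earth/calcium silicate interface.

T = 163 °C

Treat each layer as a resistance in series:
  R'_cast iron = ln(0.0367/0.0302)/(2πk) = 0.1949/(2π·47.3) = 6.559×10^-4 m·K/W
  R'_diatomaceous earth = ln(0.0553/0.0367)/(2πk) = 0.4100/(2π·0.116) = 0.5625 m·K/W
  R'_calcium silicate = ln(0.0744/0.0553)/(2πk) = 0.2967/(2π·0.0646) = 0.7309 m·K/W
ΣR = 6.559×10^-4 + 0.5625 + 0.7309 = 1.294 m·K/W
Q' = ΔT/ΣR = (276 °C − 17.4 °C)/1.294 = 199.8 W/m
From the inner boundary to the diatomaceous earth/calcium silicate interface, ΣR_partial = 0.5632 m·K/W.
T_interface = T_in − Q'·ΣR_partial = 276 °C − (199.8)(0.5632) = 163 °C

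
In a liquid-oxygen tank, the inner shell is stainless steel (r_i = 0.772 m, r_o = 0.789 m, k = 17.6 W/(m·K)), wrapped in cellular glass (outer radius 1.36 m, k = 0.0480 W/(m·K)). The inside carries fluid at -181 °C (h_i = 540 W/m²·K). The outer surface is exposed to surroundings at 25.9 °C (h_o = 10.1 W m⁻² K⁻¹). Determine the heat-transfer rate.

Q = 233 W

Resistance network (inner→outer):
  R_conv,in = 1/(4πr²h) = 1/(4π·0.772²·540) = 2.473×10^-4 K/W
  R_stainless steel = (1/0.772 − 1/0.789)/(4πk) = 0.02791/(4π·17.6) = 1.262×10^-4 K/W
  R_cellular glass = (1/0.789 − 1/1.36)/(4πk) = 0.5321/(4π·0.0480) = 0.8822 K/W
  R_conv,out = 1/(4πr²h) = 1/(4π·1.36²·10.1) = 0.004260 K/W
ΣR = 2.473×10^-4 + 1.262×10^-4 + 0.8822 + 0.004260 = 0.8868 K/W
Q = ΔT/ΣR = (-181 °C − 25.9 °C)/0.8868 = -233 W
(Negative Q ⇒ heat flows inward; heat gain = 233 W.)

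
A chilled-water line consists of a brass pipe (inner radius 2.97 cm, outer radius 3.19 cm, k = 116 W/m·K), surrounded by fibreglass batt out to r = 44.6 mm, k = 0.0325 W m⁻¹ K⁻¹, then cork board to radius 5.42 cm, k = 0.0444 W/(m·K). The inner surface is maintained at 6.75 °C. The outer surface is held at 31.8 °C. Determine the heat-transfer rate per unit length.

Series thermal resistances, inner to outer:
  R'_brass = ln(0.0319/0.0297)/(2πk) = 0.07146/(2π·116) = 9.804×10^-5 m·K/W
  R'_fibreglass batt = ln(0.0446/0.0319)/(2πk) = 0.3351/(2π·0.0325) = 1.641 m·K/W
  R'_cork board = ln(0.0542/0.0446)/(2πk) = 0.1949/(2π·0.0444) = 0.6988 m·K/W
ΣR = 9.804×10^-5 + 1.641 + 0.6988 = 2.340 m·K/W
Q' = ΔT/ΣR = (6.75 °C − 31.8 °C)/2.340 = -10.7 W/m
(Negative Q' ⇒ heat flows inward; heat gain = 10.7 W/m.)

Q' = 10.7 W/m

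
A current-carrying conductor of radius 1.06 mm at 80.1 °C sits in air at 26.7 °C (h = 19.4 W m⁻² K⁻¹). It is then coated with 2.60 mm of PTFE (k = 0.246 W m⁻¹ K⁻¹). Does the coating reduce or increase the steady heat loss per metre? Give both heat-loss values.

Critical radius for a cylinder: r_cr = k/h = 0.0127 m = 1.27 cm.
Outer radius after coating: r₂ = 0.00106 + 0.00260 = 0.00366 m.
Since r₁ < r_cr and r₂ ≤ r_cr, the coating moves toward the maximum at r_cr — heat loss rises.
Bare: R = 1/(2πr₁h) = 7.739 m·K/W; Q = 53.4/7.739 = 6.90 W/m.
Coated: R = R_cond + R_conv = 3.043 m·K/W; Q = 53.4/3.043 = 17.5 W/m.

increases: 6.90 → 17.5 W/m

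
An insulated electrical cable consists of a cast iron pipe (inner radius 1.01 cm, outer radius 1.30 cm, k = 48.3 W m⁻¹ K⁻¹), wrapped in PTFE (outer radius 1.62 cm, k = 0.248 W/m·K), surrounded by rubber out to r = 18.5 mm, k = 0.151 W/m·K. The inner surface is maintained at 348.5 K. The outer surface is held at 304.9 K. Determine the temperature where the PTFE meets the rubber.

Resistance network (inner→outer):
  R'_cast iron = ln(0.0130/0.0101)/(2πk) = 0.2524/(2π·48.3) = 8.317×10^-4 m·K/W
  R'_PTFE = ln(0.0162/0.0130)/(2πk) = 0.2201/(2π·0.248) = 0.1412 m·K/W
  R'_rubber = ln(0.0185/0.0162)/(2πk) = 0.1328/(2π·0.151) = 0.1399 m·K/W
ΣR = 8.317×10^-4 + 0.1412 + 0.1399 = 0.2819 m·K/W
Q' = ΔT/ΣR = (348.5 K − 304.9 K)/0.2819 = 154.7 W/m
From the inner boundary to the PTFE/rubber interface, ΣR_partial = 0.1420 m·K/W.
T_interface = T_in − Q'·ΣR_partial = 348.5 K − (154.7)(0.1420) = 326.5 K

T = 326.5 K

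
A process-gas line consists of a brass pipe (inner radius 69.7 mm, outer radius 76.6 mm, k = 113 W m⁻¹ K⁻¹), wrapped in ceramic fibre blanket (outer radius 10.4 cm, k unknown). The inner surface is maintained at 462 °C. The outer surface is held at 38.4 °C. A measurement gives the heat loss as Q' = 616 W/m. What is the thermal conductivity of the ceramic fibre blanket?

k = 0.0708 W/m·K

ΣR = ΔT/Q' = |462 − 38.4|/616 = 0.6877 m·K/W
Known resistances:
  R'_brass = ln(0.0766/0.0697)/(2πk) = 0.09440/(2π·113) = 1.330×10^-4 m·K/W
R_ceramic fibre blanket = ΣR − ΣR_known = 0.6877 − 1.330×10^-4 = 0.6876 m·K/W
ln(r₂/r₁)/(2πk) = 0.6876 ⇒ k = 0.3058/(2π·0.6876) = 0.0708 W/m·K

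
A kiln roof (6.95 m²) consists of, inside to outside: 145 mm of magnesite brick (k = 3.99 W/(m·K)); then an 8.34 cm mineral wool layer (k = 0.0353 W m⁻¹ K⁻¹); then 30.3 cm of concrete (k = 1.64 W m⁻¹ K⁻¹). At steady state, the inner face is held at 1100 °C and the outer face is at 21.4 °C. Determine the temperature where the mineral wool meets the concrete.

Resistance network (inner→outer):
  R_magnesite brick = L/(kA) = 0.145/(3.99·6.95) = 0.005229 K/W
  R_mineral wool = L/(kA) = 0.0834/(0.0353·6.95) = 0.3399 K/W
  R_concrete = L/(kA) = 0.303/(1.64·6.95) = 0.02658 K/W
ΣR = 0.005229 + 0.3399 + 0.02658 = 0.3717 K/W
Q = ΔT/ΣR = (1100 °C − 21.4 °C)/0.3717 = 2902 W
From the inner boundary to the mineral wool/concrete interface, ΣR_partial = 0.3451 K/W.
T_interface = T_in − Q·ΣR_partial = 1100 °C − (2902)(0.3451) = 99 °C

T = 99 °C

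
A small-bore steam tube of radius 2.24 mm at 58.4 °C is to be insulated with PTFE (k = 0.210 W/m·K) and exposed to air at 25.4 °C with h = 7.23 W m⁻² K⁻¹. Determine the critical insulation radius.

For a cylinder, r_cr = k_ins/h = 0.210/7.23 = 0.0290 m = 2.90 cm

r_cr = 2.90 cm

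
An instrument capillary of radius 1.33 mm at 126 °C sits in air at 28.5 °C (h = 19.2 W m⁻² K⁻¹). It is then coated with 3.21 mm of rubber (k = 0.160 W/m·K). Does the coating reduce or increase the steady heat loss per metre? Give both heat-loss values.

Critical radius for a cylinder: r_cr = k/h = 0.00833 m = 0.833 cm.
Outer radius after coating: r₂ = 0.00133 + 0.00321 = 0.00454 m.
Since r₁ < r_cr and r₂ ≤ r_cr, the coating moves toward the maximum at r_cr — heat loss rises.
Bare: R = 1/(2πr₁h) = 6.233 m·K/W; Q = 97.5/6.233 = 15.6 W/m.
Coated: R = R_cond + R_conv = 3.047 m·K/W; Q = 97.5/3.047 = 32.0 W/m.

increases: 15.6 → 32.0 W/m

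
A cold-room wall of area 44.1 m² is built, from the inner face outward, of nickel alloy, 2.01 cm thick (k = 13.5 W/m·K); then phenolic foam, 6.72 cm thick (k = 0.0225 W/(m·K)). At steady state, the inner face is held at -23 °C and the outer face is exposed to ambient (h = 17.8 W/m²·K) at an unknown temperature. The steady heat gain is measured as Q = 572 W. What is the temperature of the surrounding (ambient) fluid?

T_out = 16.5 °C

Series resistances:
  R_nickel alloy = L/(kA) = 0.0201/(13.5·44.1) = 3.376×10^-5 K/W
  R_phenolic foam = L/(kA) = 0.0672/(0.0225·44.1) = 0.06772 K/W
  R_conv,out = 1/(hA) = 1/(17.8·44.1) = 0.001274 K/W
ΣR = 0.06903 K/W
ΔT = Q·ΣR = 572 × 0.06903 = 39.49 K
Heat flows inward, so T_out = T_in + ΔT = -23 + 39.49 = 16.5 °C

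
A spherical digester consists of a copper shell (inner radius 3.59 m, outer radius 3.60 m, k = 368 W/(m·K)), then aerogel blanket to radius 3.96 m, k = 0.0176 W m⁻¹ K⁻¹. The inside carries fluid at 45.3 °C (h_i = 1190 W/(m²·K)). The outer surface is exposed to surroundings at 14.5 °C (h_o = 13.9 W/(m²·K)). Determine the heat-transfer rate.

Resistance network (inner→outer):
  R_conv,in = 1/(4πr²h) = 1/(4π·3.59²·1190) = 5.189×10^-6 K/W
  R_copper = (1/3.59 − 1/3.60)/(4πk) = 7.738×10^-4/(4π·368) = 1.673×10^-7 K/W
  R_aerogel blanket = (1/3.60 − 1/3.96)/(4πk) = 0.02525/(4π·0.0176) = 0.1142 K/W
  R_conv,out = 1/(4πr²h) = 1/(4π·3.96²·13.9) = 3.651×10^-4 K/W
ΣR = 5.189×10^-6 + 1.673×10^-7 + 0.1142 + 3.651×10^-4 = 0.1146 K/W
Q = ΔT/ΣR = (45.3 °C − 14.5 °C)/0.1146 = 269 W

Q = 269 W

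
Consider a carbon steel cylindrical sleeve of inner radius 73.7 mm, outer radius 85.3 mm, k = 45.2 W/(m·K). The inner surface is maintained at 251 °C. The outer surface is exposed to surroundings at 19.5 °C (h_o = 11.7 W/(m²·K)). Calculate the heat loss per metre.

Treat each layer as a resistance in series:
  R'_carbon steel = ln(0.0853/0.0737)/(2πk) = 0.1462/(2π·45.2) = 5.147×10^-4 m·K/W
  R'_conv,out = 1/(2πr h) = 1/(2π·0.0853·11.7) = 0.1595 m·K/W
ΣR = 5.147×10^-4 + 0.1595 = 0.1600 m·K/W
Q' = ΔT/ΣR = (251 °C − 19.5 °C)/0.1600 = 1450 W/m

Q' = 1450 W/m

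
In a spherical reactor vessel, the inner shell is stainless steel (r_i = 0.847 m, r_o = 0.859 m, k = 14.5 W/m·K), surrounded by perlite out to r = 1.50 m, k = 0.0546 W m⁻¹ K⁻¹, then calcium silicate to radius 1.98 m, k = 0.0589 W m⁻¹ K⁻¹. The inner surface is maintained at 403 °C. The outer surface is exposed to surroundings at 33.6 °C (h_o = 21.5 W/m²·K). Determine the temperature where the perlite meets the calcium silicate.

Series thermal resistances, inner to outer:
  R_stainless steel = (1/0.847 − 1/0.859)/(4πk) = 0.01649/(4π·14.5) = 9.052×10^-5 K/W
  R_perlite = (1/0.859 − 1/1.50)/(4πk) = 0.4975/(4π·0.0546) = 0.7251 K/W
  R_calcium silicate = (1/1.50 − 1/1.98)/(4πk) = 0.1616/(4π·0.0589) = 0.2184 K/W
  R_conv,out = 1/(4πr²h) = 1/(4π·1.98²·21.5) = 9.441×10^-4 K/W
ΣR = 9.052×10^-5 + 0.7251 + 0.2184 + 9.441×10^-4 = 0.9445 K/W
Q = ΔT/ΣR = (403 °C − 33.6 °C)/0.9445 = 391.1 W
From the inner boundary to the perlite/calcium silicate interface, ΣR_partial = 0.7252 K/W.
T_interface = T_in − Q·ΣR_partial = 403 °C − (391.1)(0.7252) = 119 °C

T = 119 °C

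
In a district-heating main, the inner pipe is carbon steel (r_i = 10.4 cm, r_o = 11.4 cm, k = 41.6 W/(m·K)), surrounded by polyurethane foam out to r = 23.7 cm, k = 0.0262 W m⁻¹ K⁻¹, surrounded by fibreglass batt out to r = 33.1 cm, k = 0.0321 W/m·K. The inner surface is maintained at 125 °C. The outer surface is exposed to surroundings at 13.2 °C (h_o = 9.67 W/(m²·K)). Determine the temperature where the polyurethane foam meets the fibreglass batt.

Treat each layer as a resistance in series:
  R'_carbon steel = ln(0.114/0.104)/(2πk) = 0.09181/(2π·41.6) = 3.512×10^-4 m·K/W
  R'_polyurethane foam = ln(0.237/0.114)/(2πk) = 0.7319/(2π·0.0262) = 4.446 m·K/W
  R'_fibreglass batt = ln(0.331/0.237)/(2πk) = 0.3341/(2π·0.0321) = 1.656 m·K/W
  R'_conv,out = 1/(2πr h) = 1/(2π·0.331·9.67) = 0.04972 m·K/W
ΣR = 3.512×10^-4 + 4.446 + 1.656 + 0.04972 = 6.152 m·K/W
Q' = ΔT/ΣR = (125 °C − 13.2 °C)/6.152 = 18.17 W/m
From the inner boundary to the polyurethane foam/fibreglass batt interface, ΣR_partial = 4.446 m·K/W.
T_interface = T_in − Q'·ΣR_partial = 125 °C − (18.17)(4.446) = 44.2 °C

T = 44.2 °C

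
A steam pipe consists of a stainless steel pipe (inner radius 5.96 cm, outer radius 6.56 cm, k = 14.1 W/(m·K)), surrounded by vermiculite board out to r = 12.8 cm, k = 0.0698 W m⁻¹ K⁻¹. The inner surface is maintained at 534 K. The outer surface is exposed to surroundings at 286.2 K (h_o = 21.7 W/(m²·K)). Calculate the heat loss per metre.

Treat each layer as a resistance in series:
  R'_stainless steel = ln(0.0656/0.0596)/(2πk) = 0.09592/(2π·14.1) = 0.001083 m·K/W
  R'_vermiculite board = ln(0.128/0.0656)/(2πk) = 0.6685/(2π·0.0698) = 1.524 m·K/W
  R'_conv,out = 1/(2πr h) = 1/(2π·0.128·21.7) = 0.05730 m·K/W
ΣR = 0.001083 + 1.524 + 0.05730 = 1.582 m·K/W
Q' = ΔT/ΣR = (534 K − 286.2 K)/1.582 = 157 W/m

Q' = 157 W/m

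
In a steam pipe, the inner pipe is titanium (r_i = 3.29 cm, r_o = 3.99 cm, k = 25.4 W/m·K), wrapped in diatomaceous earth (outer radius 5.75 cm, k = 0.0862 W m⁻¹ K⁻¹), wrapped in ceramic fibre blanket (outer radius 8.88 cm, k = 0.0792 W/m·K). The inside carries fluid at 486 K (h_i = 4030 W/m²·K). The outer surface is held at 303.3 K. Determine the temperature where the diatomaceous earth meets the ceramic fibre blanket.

T = 406 K

Resistance network (inner→outer):
  R'_conv,in = 1/(2πr h) = 1/(2π·0.0329·4030) = 0.001200 m·K/W
  R'_titanium = ln(0.0399/0.0329)/(2πk) = 0.1929/(2π·25.4) = 0.001209 m·K/W
  R'_diatomaceous earth = ln(0.0575/0.0399)/(2πk) = 0.3654/(2π·0.0862) = 0.6747 m·K/W
  R'_ceramic fibre blanket = ln(0.0888/0.0575)/(2πk) = 0.4346/(2π·0.0792) = 0.8733 m·K/W
ΣR = 0.001200 + 0.001209 + 0.6747 + 0.8733 = 1.550 m·K/W
Q' = ΔT/ΣR = (486 K − 303.3 K)/1.550 = 117.9 W/m
From the inner boundary to the diatomaceous earth/ceramic fibre blanket interface, ΣR_partial = 0.6771 m·K/W.
T_interface = T_in − Q'·ΣR_partial = 486 K − (117.9)(0.6771) = 406 K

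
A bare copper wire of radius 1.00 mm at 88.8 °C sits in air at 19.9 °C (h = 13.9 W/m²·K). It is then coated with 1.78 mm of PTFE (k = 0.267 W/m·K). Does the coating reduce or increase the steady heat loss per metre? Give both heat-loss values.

increases: 6.02 → 14.6 W/m

Critical radius for a cylinder: r_cr = k/h = 0.0192 m = 1.92 cm.
Outer radius after coating: r₂ = 0.00100 + 0.00178 = 0.00278 m.
Since r₁ < r_cr and r₂ ≤ r_cr, the coating moves toward the maximum at r_cr — heat loss rises.
Bare: R = 1/(2πr₁h) = 11.45 m·K/W; Q = 68.9/11.45 = 6.02 W/m.
Coated: R = R_cond + R_conv = 4.728 m·K/W; Q = 68.9/4.728 = 14.6 W/m.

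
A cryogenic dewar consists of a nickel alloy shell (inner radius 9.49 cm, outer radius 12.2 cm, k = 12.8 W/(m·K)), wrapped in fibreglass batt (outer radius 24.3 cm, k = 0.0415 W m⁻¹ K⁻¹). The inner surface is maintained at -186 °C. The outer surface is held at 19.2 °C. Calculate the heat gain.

Treat each layer as a resistance in series:
  R_nickel alloy = (1/0.0949 − 1/0.122)/(4πk) = 2.341/(4π·12.8) = 0.01455 K/W
  R_fibreglass batt = (1/0.122 − 1/0.243)/(4πk) = 4.081/(4π·0.0415) = 7.826 K/W
ΣR = 0.01455 + 7.826 = 7.841 K/W
Q = ΔT/ΣR = (-186 °C − 19.2 °C)/7.841 = -26.2 W
(Negative Q ⇒ heat flows inward; heat gain = 26.2 W.)

Q = 26.2 W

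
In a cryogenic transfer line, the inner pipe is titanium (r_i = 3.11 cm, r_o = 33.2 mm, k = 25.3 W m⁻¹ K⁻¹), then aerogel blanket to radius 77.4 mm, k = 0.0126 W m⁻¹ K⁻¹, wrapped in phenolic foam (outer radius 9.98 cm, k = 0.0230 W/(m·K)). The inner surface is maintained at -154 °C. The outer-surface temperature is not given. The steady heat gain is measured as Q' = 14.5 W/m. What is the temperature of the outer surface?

T_out = 26.5 °C

Sum the resistances:
  R'_titanium = ln(0.0332/0.0311)/(2πk) = 0.06534/(2π·25.3) = 4.110×10^-4 m·K/W
  R'_aerogel blanket = ln(0.0774/0.0332)/(2πk) = 0.8464/(2π·0.0126) = 10.69 m·K/W
  R'_phenolic foam = ln(0.0998/0.0774)/(2πk) = 0.2542/(2π·0.0230) = 1.759 m·K/W
ΣR = 12.45 m·K/W
ΔT = Q'·ΣR = 14.5 × 12.45 = 180.5 K
Heat flows inward, so T_out = T_in + ΔT = -154 + 180.5 = 26.5 °C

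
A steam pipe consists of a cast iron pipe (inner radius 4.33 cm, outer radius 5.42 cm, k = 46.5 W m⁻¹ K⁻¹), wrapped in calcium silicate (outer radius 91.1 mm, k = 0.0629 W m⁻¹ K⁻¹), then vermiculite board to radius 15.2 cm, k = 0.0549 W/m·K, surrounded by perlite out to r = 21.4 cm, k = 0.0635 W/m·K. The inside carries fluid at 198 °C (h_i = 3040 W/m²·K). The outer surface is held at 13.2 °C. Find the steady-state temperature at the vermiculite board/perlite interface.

Resistance network (inner→outer):
  R'_conv,in = 1/(2πr h) = 1/(2π·0.0433·3040) = 0.001209 m·K/W
  R'_cast iron = ln(0.0542/0.0433)/(2πk) = 0.2245/(2π·46.5) = 7.685×10^-4 m·K/W
  R'_calcium silicate = ln(0.0911/0.0542)/(2πk) = 0.5193/(2π·0.0629) = 1.314 m·K/W
  R'_vermiculite board = ln(0.152/0.0911)/(2πk) = 0.5119/(2π·0.0549) = 1.484 m·K/W
  R'_perlite = ln(0.214/0.152)/(2πk) = 0.3421/(2π·0.0635) = 0.8574 m·K/W
ΣR = 0.001209 + 7.685×10^-4 + 1.314 + 1.484 + 0.8574 = 3.657 m·K/W
Q' = ΔT/ΣR = (198 °C − 13.2 °C)/3.657 = 50.53 W/m
From the inner boundary to the vermiculite board/perlite interface, ΣR_partial = 2.800 m·K/W.
T_interface = T_in − Q'·ΣR_partial = 198 °C − (50.53)(2.800) = 56.5 °C

T = 56.5 °C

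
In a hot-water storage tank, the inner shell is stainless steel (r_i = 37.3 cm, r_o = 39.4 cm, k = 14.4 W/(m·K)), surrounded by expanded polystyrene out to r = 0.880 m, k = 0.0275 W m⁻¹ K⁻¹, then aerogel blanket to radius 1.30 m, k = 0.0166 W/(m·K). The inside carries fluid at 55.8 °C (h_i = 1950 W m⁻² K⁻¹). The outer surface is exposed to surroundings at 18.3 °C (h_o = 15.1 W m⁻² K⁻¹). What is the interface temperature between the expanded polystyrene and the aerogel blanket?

T = 29.7 °C

Resistance network (inner→outer):
  R_conv,in = 1/(4πr²h) = 1/(4π·0.373²·1950) = 2.933×10^-4 K/W
  R_stainless steel = (1/0.373 − 1/0.394)/(4πk) = 0.1429/(4π·14.4) = 7.897×10^-4 K/W
  R_expanded polystyrene = (1/0.394 − 1/0.880)/(4πk) = 1.402/(4π·0.0275) = 4.056 K/W
  R_aerogel blanket = (1/0.880 − 1/1.30)/(4πk) = 0.3671/(4π·0.0166) = 1.760 K/W
  R_conv,out = 1/(4πr²h) = 1/(4π·1.30²·15.1) = 0.003118 K/W
ΣR = 2.933×10^-4 + 7.897×10^-4 + 4.056 + 1.760 + 0.003118 = 5.820 K/W
Q = ΔT/ΣR = (55.8 °C − 18.3 °C)/5.820 = 6.443 W
From the inner boundary to the expanded polystyrene/aerogel blanket interface, ΣR_partial = 4.057 K/W.
T_interface = T_in − Q·ΣR_partial = 55.8 °C − (6.443)(4.057) = 29.7 °C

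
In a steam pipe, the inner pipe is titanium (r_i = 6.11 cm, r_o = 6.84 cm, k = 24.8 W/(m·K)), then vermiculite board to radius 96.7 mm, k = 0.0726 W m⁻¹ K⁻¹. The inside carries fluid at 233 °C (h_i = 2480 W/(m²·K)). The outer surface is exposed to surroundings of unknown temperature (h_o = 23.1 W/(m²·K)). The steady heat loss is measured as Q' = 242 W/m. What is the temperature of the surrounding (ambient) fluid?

T_out = 31.6 °C

Series resistances:
  R'_conv,in = 1/(2πr h) = 1/(2π·0.0611·2480) = 0.001050 m·K/W
  R'_titanium = ln(0.0684/0.0611)/(2πk) = 0.1129/(2π·24.8) = 7.243×10^-4 m·K/W
  R'_vermiculite board = ln(0.0967/0.0684)/(2πk) = 0.3462/(2π·0.0726) = 0.7590 m·K/W
  R'_conv,out = 1/(2πr h) = 1/(2π·0.0967·23.1) = 0.07125 m·K/W
ΣR = 0.8321 m·K/W
ΔT = Q'·ΣR = 242 × 0.8321 = 201.4 K
Heat flows outward, so T_out = T_in − ΔT = 233 − 201.4 = 31.6 °C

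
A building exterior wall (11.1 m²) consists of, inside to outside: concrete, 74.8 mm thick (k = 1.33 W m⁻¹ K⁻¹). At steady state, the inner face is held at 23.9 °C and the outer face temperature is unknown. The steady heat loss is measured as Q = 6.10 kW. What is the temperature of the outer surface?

Sum the resistances:
  R_concrete = L/(kA) = 0.0748/(1.33·11.1) = 0.005067 K/W
ΣR = 0.005067 K/W
ΔT = Q·ΣR = 6100 × 0.005067 = 30.91 K
Heat flows outward, so T_out = T_in − ΔT = 23.9 − 30.91 = -7.01 °C

T_out = -7.01 °C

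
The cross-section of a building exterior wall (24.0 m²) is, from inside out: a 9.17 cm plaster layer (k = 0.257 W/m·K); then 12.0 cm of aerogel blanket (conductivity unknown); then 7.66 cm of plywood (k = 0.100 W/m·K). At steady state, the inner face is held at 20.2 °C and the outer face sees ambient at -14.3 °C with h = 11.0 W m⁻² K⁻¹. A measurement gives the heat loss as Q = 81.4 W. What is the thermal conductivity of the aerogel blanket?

ΣR = ΔT/Q = |20.2 − -14.3|/81.4 = 0.4238 K/W
Known resistances:
  R_plaster = L/(kA) = 0.0917/(0.257·24.0) = 0.01487 K/W
  R_plywood = L/(kA) = 0.0766/(0.100·24.0) = 0.03192 K/W
  R_conv,out = 1/(hA) = 1/(11.0·24.0) = 0.003788 K/W
R_aerogel blanket = ΣR − ΣR_known = 0.4238 − 0.05058 = 0.3732 K/W
L/(kA) = 0.3732 ⇒ k = 0.120/(0.3732·24.0) = 0.0134 W/m·K

k = 0.0134 W/m·K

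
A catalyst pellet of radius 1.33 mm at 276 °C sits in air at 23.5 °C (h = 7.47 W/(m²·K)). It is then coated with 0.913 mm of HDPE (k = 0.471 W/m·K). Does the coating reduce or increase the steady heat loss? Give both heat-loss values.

increases: 0.0419 → 0.116 W

Critical radius for a sphere: r_cr = 2k/h = 0.126 m = 12.6 cm.
Outer radius after coating: r₂ = 0.00133 + 9.13×10^-4 = 0.002243 m.
Since r₁ < r_cr and r₂ ≤ r_cr, the coating moves toward the maximum at r_cr — heat loss rises.
Bare: R = 1/(4πr₁²h) = 6022 K/W; Q = 252.5/6022 = 0.0419 W.
Coated: R = R_cond + R_conv = 2169 K/W; Q = 252.5/2169 = 0.116 W.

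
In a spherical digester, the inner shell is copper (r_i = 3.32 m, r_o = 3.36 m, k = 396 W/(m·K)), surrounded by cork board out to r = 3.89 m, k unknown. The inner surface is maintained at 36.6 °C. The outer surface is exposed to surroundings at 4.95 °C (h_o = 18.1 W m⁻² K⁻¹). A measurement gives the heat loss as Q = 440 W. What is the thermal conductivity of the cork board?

k = 0.0450 W/m·K

ΣR = ΔT/Q = |36.6 − 4.95|/440 = 0.07193 K/W
Known resistances:
  R_copper = (1/3.32 − 1/3.36)/(4πk) = 0.003586/(4π·396) = 7.206×10^-7 K/W
  R_conv,out = 1/(4πr²h) = 1/(4π·3.89²·18.1) = 2.905×10^-4 K/W
R_cork board = ΣR − ΣR_known = 0.07193 − 2.912×10^-4 = 0.07164 K/W
(1/r₁−1/r₂)/(4πk) = 0.07164 ⇒ k = 0.04055/(4π·0.07164) = 0.0450 W/m·K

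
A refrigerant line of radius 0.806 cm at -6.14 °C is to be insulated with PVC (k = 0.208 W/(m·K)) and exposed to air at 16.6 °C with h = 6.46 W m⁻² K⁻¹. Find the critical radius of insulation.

r_cr = 3.22 cm

For a cylinder, r_cr = k_ins/h = 0.208/6.46 = 0.0322 m = 3.22 cm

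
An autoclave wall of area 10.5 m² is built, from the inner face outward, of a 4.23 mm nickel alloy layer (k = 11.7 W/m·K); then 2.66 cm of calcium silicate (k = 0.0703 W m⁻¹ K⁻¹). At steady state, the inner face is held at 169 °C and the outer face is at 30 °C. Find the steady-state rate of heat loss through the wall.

Q = 3.85 kW

Resistance network (inner→outer):
  R_nickel alloy = L/(kA) = 0.00423/(11.7·10.5) = 3.443×10^-5 K/W
  R_calcium silicate = L/(kA) = 0.0266/(0.0703·10.5) = 0.03604 K/W
ΣR = 3.443×10^-5 + 0.03604 = 0.03607 K/W
Q = ΔT/ΣR = (169 °C − 30 °C)/0.03607 = 3850 W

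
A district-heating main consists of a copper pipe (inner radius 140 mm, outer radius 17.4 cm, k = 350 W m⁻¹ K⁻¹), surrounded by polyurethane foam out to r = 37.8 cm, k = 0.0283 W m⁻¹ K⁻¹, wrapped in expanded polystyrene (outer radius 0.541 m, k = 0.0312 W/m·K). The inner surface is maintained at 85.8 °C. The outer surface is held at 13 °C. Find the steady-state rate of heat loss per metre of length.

Treat each layer as a resistance in series:
  R'_copper = ln(0.174/0.140)/(2πk) = 0.2174/(2π·350) = 9.886×10^-5 m·K/W
  R'_polyurethane foam = ln(0.378/0.174)/(2πk) = 0.7758/(2π·0.0283) = 4.363 m·K/W
  R'_expanded polystyrene = ln(0.541/0.378)/(2πk) = 0.3585/(2π·0.0312) = 1.829 m·K/W
ΣR = 9.886×10^-5 + 4.363 + 1.829 = 6.192 m·K/W
Q' = ΔT/ΣR = (85.8 °C − 13 °C)/6.192 = 11.8 W/m

Q' = 11.8 W/m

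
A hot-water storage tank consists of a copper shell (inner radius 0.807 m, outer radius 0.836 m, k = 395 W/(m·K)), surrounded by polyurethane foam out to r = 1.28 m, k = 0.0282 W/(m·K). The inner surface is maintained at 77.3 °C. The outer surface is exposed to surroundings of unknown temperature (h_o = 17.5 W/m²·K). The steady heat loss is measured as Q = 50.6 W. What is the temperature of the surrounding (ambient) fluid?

T_out = 17.9 °C

Series resistances:
  R_copper = (1/0.807 − 1/0.836)/(4πk) = 0.04299/(4π·395) = 8.660×10^-6 K/W
  R_polyurethane foam = (1/0.836 − 1/1.28)/(4πk) = 0.4149/(4π·0.0282) = 1.171 K/W
  R_conv,out = 1/(4πr²h) = 1/(4π·1.28²·17.5) = 0.002775 K/W
ΣR = 1.174 K/W
ΔT = Q·ΣR = 50.6 × 1.174 = 59.40 K
Heat flows outward, so T_out = T_in − ΔT = 77.3 − 59.40 = 17.9 °C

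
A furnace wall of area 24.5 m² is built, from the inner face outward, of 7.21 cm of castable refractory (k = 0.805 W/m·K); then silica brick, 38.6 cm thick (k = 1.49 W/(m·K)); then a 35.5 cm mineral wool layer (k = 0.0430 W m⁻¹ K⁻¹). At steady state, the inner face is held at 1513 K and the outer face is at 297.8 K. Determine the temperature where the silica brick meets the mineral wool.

Treat each layer as a resistance in series:
  R_castable refractory = L/(kA) = 0.0721/(0.805·24.5) = 0.003656 K/W
  R_silica brick = L/(kA) = 0.386/(1.49·24.5) = 0.01057 K/W
  R_mineral wool = L/(kA) = 0.355/(0.0430·24.5) = 0.3370 K/W
ΣR = 0.003656 + 0.01057 + 0.3370 = 0.3512 K/W
Q = ΔT/ΣR = (1513 K − 297.8 K)/0.3512 = 3460 W
From the inner boundary to the silica brick/mineral wool interface, ΣR_partial = 0.01423 K/W.
T_interface = T_in − Q·ΣR_partial = 1513 K − (3460)(0.01423) = 1464 K

T = 1464 K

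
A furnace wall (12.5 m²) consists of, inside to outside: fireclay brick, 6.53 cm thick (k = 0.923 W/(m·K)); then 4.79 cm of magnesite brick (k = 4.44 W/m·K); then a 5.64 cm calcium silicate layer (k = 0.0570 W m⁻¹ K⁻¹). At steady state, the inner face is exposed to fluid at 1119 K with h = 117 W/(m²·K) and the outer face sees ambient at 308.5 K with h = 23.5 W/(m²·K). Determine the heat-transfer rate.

Treat each layer as a resistance in series:
  R_conv,in = 1/(hA) = 1/(117·12.5) = 6.838×10^-4 K/W
  R_fireclay brick = L/(kA) = 0.0653/(0.923·12.5) = 0.005660 K/W
  R_magnesite brick = L/(kA) = 0.0479/(4.44·12.5) = 8.631×10^-4 K/W
  R_calcium silicate = L/(kA) = 0.0564/(0.0570·12.5) = 0.07916 K/W
  R_conv,out = 1/(hA) = 1/(23.5·12.5) = 0.003404 K/W
ΣR = 6.838×10^-4 + 0.005660 + 8.631×10^-4 + 0.07916 + 0.003404 = 0.08977 K/W
Q = ΔT/ΣR = (1119 K − 308.5 K)/0.08977 = 9030 W

Q = 9.03 kW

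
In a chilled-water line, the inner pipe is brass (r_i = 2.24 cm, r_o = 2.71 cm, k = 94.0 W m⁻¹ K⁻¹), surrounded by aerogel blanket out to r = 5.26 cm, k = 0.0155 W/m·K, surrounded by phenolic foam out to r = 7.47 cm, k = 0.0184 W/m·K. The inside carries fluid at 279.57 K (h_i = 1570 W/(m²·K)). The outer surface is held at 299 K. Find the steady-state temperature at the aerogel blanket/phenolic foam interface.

Treat each layer as a resistance in series:
  R'_conv,in = 1/(2πr h) = 1/(2π·0.0224·1570) = 0.004526 m·K/W
  R'_brass = ln(0.0271/0.0224)/(2πk) = 0.1905/(2π·94.0) = 3.225×10^-4 m·K/W
  R'_aerogel blanket = ln(0.0526/0.0271)/(2πk) = 0.6632/(2π·0.0155) = 6.810 m·K/W
  R'_phenolic foam = ln(0.0747/0.0526)/(2πk) = 0.3508/(2π·0.0184) = 3.034 m·K/W
ΣR = 0.004526 + 3.225×10^-4 + 6.810 + 3.034 = 9.849 m·K/W
Q' = ΔT/ΣR = (279.57 K − 299 K)/9.849 = -1.973 W/m
From the inner boundary to the aerogel blanket/phenolic foam interface, ΣR_partial = 6.815 m·K/W.
T_interface = T_in − Q'·ΣR_partial = 279.57 K − (-1.973)(6.815) = 293.0 K

T = 293.0 K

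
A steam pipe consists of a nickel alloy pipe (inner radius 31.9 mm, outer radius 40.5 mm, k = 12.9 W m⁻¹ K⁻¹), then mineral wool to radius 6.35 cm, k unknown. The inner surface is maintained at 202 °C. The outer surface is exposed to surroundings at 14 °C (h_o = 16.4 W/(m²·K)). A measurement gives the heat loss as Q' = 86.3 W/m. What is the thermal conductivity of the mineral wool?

k = 0.0354 W/m·K

ΣR = ΔT/Q' = |202 − 14|/86.3 = 2.178 m·K/W
Known resistances:
  R'_nickel alloy = ln(0.0405/0.0319)/(2πk) = 0.2387/(2π·12.9) = 0.002945 m·K/W
  R'_conv,out = 1/(2πr h) = 1/(2π·0.0635·16.4) = 0.1528 m·K/W
R_mineral wool = ΣR − ΣR_known = 2.178 − 0.1557 = 2.022 m·K/W
ln(r₂/r₁)/(2πk) = 2.022 ⇒ k = 0.4497/(2π·2.022) = 0.0354 W/m·K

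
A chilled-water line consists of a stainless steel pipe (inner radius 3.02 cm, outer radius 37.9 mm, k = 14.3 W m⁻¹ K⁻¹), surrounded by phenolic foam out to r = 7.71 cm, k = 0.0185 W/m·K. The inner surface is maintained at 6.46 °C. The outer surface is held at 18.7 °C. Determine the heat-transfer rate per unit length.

Q' = 2.00 W/m

Series thermal resistances, inner to outer:
  R'_stainless steel = ln(0.0379/0.0302)/(2πk) = 0.2271/(2π·14.3) = 0.002528 m·K/W
  R'_phenolic foam = ln(0.0771/0.0379)/(2πk) = 0.7102/(2π·0.0185) = 6.109 m·K/W
ΣR = 0.002528 + 6.109 = 6.112 m·K/W
Q' = ΔT/ΣR = (6.46 °C − 18.7 °C)/6.112 = -2.00 W/m
(Negative Q' ⇒ heat flows inward; heat gain = 2.00 W/m.)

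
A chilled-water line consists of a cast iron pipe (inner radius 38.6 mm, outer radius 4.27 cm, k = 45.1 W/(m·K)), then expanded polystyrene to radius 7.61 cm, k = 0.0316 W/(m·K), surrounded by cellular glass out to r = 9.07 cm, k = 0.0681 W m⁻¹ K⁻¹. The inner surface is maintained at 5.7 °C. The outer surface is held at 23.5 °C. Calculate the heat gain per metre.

Q' = 5.36 W/m

Resistance network (inner→outer):
  R'_cast iron = ln(0.0427/0.0386)/(2πk) = 0.1009/(2π·45.1) = 3.562×10^-4 m·K/W
  R'_expanded polystyrene = ln(0.0761/0.0427)/(2πk) = 0.5778/(2π·0.0316) = 2.910 m·K/W
  R'_cellular glass = ln(0.0907/0.0761)/(2πk) = 0.1755/(2π·0.0681) = 0.4102 m·K/W
ΣR = 3.562×10^-4 + 2.910 + 0.4102 = 3.321 m·K/W
Q' = ΔT/ΣR = (5.7 °C − 23.5 °C)/3.321 = -5.36 W/m
(Negative Q' ⇒ heat flows inward; heat gain = 5.36 W/m.)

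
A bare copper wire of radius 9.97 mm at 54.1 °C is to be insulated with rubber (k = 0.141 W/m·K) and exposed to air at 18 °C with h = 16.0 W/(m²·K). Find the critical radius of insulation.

r_cr = 0.881 cm

For a cylinder, r_cr = k_ins/h = 0.141/16.0 = 0.00881 m = 0.881 cm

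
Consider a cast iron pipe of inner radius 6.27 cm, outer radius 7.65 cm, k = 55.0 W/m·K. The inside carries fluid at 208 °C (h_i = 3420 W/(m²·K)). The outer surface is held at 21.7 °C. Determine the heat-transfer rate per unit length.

Resistance network (inner→outer):
  R'_conv,in = 1/(2πr h) = 1/(2π·0.0627·3420) = 7.422×10^-4 m·K/W
  R'_cast iron = ln(0.0765/0.0627)/(2πk) = 0.1989/(2π·55.0) = 5.756×10^-4 m·K/W
ΣR = 7.422×10^-4 + 5.756×10^-4 = 0.001318 m·K/W
Q' = ΔT/ΣR = (208 °C − 21.7 °C)/0.001318 = 1.41×10^5 W/m

Q' = 141 kW/m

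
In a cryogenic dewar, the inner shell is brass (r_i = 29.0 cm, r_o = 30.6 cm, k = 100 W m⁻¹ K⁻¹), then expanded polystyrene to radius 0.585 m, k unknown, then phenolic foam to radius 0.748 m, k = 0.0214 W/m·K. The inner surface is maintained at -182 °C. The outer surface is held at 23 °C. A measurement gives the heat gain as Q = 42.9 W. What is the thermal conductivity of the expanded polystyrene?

ΣR = ΔT/Q = |-182 − 23|/42.9 = 4.779 K/W
Known resistances:
  R_brass = (1/0.290 − 1/0.306)/(4πk) = 0.1803/(4π·100) = 1.435×10^-4 K/W
  R_phenolic foam = (1/0.585 − 1/0.748)/(4πk) = 0.3725/(4π·0.0214) = 1.385 K/W
R_expanded polystyrene = ΣR − ΣR_known = 4.779 − 1.385 = 3.394 K/W
(1/r₁−1/r₂)/(4πk) = 3.394 ⇒ k = 1.559/(4π·3.394) = 0.0366 W/m·K

k = 0.0366 W/m·K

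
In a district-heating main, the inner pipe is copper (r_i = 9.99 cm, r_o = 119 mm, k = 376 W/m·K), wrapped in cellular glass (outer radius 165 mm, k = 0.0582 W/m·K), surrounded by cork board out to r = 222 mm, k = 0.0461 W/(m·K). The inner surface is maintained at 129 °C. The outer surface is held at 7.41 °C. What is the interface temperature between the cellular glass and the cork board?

T = 72.3 °C

Resistance network (inner→outer):
  R'_copper = ln(0.119/0.0999)/(2πk) = 0.1750/(2π·376) = 7.406×10^-5 m·K/W
  R'_cellular glass = ln(0.165/0.119)/(2πk) = 0.3268/(2π·0.0582) = 0.8937 m·K/W
  R'_cork board = ln(0.222/0.165)/(2πk) = 0.2967/(2π·0.0461) = 1.024 m·K/W
ΣR = 7.406×10^-5 + 0.8937 + 1.024 = 1.918 m·K/W
Q' = ΔT/ΣR = (129 °C − 7.41 °C)/1.918 = 63.39 W/m
From the inner boundary to the cellular glass/cork board interface, ΣR_partial = 0.8938 m·K/W.
T_interface = T_in − Q'·ΣR_partial = 129 °C − (63.39)(0.8938) = 72.3 °C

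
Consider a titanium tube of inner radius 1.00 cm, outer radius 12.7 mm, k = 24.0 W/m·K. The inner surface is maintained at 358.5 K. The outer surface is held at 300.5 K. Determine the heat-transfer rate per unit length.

Q' = 36600 W/m

Q' = 2πk·ΔT/ln(r₂/r₁) = 2π × 24.0 × 58 / ln(0.0127/0.0100) = 36600 W/m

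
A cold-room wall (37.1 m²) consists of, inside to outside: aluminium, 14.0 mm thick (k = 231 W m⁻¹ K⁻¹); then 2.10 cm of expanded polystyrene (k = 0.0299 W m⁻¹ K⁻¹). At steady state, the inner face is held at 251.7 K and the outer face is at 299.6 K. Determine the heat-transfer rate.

Series thermal resistances, inner to outer:
  R_aluminium = L/(kA) = 0.0140/(231·37.1) = 1.634×10^-6 K/W
  R_expanded polystyrene = L/(kA) = 0.0210/(0.0299·37.1) = 0.01893 K/W
ΣR = 1.634×10^-6 + 0.01893 = 0.01893 K/W
Q = ΔT/ΣR = (251.7 K − 299.6 K)/0.01893 = -2530 W
(Negative Q ⇒ heat flows inward; heat gain = 2530 W.)

Q = 2.53 kW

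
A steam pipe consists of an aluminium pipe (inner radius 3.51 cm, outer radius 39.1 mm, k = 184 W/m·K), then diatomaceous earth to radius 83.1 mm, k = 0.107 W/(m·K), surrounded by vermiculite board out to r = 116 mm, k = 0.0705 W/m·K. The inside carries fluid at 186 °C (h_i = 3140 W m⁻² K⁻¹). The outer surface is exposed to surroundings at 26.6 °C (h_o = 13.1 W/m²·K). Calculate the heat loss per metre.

Treat each layer as a resistance in series:
  R'_conv,in = 1/(2πr h) = 1/(2π·0.0351·3140) = 0.001444 m·K/W
  R'_aluminium = ln(0.0391/0.0351)/(2πk) = 0.1079/(2π·184) = 9.335×10^-5 m·K/W
  R'_diatomaceous earth = ln(0.0831/0.0391)/(2πk) = 0.7539/(2π·0.107) = 1.121 m·K/W
  R'_vermiculite board = ln(0.116/0.0831)/(2πk) = 0.3335/(2π·0.0705) = 0.7530 m·K/W
  R'_conv,out = 1/(2πr h) = 1/(2π·0.116·13.1) = 0.1047 m·K/W
ΣR = 0.001444 + 9.335×10^-5 + 1.121 + 0.7530 + 0.1047 = 1.980 m·K/W
Q' = ΔT/ΣR = (186 °C − 26.6 °C)/1.980 = 80.5 W/m

Q' = 80.5 W/m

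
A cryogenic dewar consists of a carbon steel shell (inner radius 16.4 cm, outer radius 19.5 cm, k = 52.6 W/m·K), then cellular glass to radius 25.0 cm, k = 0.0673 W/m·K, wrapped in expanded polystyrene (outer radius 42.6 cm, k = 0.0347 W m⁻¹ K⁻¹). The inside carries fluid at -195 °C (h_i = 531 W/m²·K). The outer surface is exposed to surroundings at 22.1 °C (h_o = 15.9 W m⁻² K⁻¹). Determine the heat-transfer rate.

Q = 42.1 W

Resistance network (inner→outer):
  R_conv,in = 1/(4πr²h) = 1/(4π·0.164²·531) = 0.005572 K/W
  R_carbon steel = (1/0.164 − 1/0.195)/(4πk) = 0.9694/(4π·52.6) = 0.001467 K/W
  R_cellular glass = (1/0.195 − 1/0.250)/(4πk) = 1.128/(4π·0.0673) = 1.334 K/W
  R_expanded polystyrene = (1/0.250 − 1/0.426)/(4πk) = 1.653/(4π·0.0347) = 3.790 K/W
  R_conv,out = 1/(4πr²h) = 1/(4π·0.426²·15.9) = 0.02758 K/W
ΣR = 0.005572 + 0.001467 + 1.334 + 3.790 + 0.02758 = 5.159 K/W
Q = ΔT/ΣR = (-195 °C − 22.1 °C)/5.159 = -42.1 W
(Negative Q ⇒ heat flows inward; heat gain = 42.1 W.)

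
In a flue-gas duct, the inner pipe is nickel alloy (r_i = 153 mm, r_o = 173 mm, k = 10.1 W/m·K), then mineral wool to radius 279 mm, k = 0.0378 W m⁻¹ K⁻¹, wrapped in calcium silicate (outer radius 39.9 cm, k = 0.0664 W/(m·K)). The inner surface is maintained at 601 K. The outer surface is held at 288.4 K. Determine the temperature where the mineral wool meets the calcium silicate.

T = 382 K

Resistance network (inner→outer):
  R'_nickel alloy = ln(0.173/0.153)/(2πk) = 0.1229/(2π·10.1) = 0.001936 m·K/W
  R'_mineral wool = ln(0.279/0.173)/(2πk) = 0.4779/(2π·0.0378) = 2.012 m·K/W
  R'_calcium silicate = ln(0.399/0.279)/(2πk) = 0.3577/(2π·0.0664) = 0.8575 m·K/W
ΣR = 0.001936 + 2.012 + 0.8575 = 2.871 m·K/W
Q' = ΔT/ΣR = (601 K − 288.4 K)/2.871 = 108.9 W/m
From the inner boundary to the mineral wool/calcium silicate interface, ΣR_partial = 2.014 m·K/W.
T_interface = T_in − Q'·ΣR_partial = 601 K − (108.9)(2.014) = 382 K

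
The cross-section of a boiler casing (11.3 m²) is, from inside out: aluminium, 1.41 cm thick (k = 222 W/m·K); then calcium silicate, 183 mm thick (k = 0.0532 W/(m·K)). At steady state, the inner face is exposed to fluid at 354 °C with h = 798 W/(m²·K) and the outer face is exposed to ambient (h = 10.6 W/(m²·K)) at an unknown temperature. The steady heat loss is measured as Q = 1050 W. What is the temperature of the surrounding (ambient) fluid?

Series resistances:
  R_conv,in = 1/(hA) = 1/(798·11.3) = 1.109×10^-4 K/W
  R_aluminium = L/(kA) = 0.0141/(222·11.3) = 5.621×10^-6 K/W
  R_calcium silicate = L/(kA) = 0.183/(0.0532·11.3) = 0.3044 K/W
  R_conv,out = 1/(hA) = 1/(10.6·11.3) = 0.008349 K/W
ΣR = 0.3129 K/W
ΔT = Q·ΣR = 1050 × 0.3129 = 328.5 K
Heat flows outward, so T_out = T_in − ΔT = 354 − 328.5 = 25.5 °C

T_out = 25.5 °C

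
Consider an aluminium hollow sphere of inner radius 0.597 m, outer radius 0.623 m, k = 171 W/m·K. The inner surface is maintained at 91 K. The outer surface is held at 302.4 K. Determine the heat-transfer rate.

Q = 4πk·ΔT/(1/r₁ − 1/r₂) = 4π × 171 × 211.4 / (1/0.597 − 1/0.623) = 6.50×10^6 W

Q = 6.50×10^6 W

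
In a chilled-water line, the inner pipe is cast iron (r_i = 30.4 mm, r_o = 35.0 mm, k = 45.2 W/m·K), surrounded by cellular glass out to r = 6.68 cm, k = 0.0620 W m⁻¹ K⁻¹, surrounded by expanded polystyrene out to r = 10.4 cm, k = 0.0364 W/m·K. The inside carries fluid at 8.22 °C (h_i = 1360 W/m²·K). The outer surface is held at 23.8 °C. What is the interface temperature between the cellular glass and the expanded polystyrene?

T = 15.4 °C

Treat each layer as a resistance in series:
  R'_conv,in = 1/(2πr h) = 1/(2π·0.0304·1360) = 0.003850 m·K/W
  R'_cast iron = ln(0.0350/0.0304)/(2πk) = 0.1409/(2π·45.2) = 4.961×10^-4 m·K/W
  R'_cellular glass = ln(0.0668/0.0350)/(2πk) = 0.6464/(2π·0.0620) = 1.659 m·K/W
  R'_expanded polystyrene = ln(0.104/0.0668)/(2πk) = 0.4427/(2π·0.0364) = 1.936 m·K/W
ΣR = 0.003850 + 4.961×10^-4 + 1.659 + 1.936 = 3.599 m·K/W
Q' = ΔT/ΣR = (8.22 °C − 23.8 °C)/3.599 = -4.329 W/m
From the inner boundary to the cellular glass/expanded polystyrene interface, ΣR_partial = 1.663 m·K/W.
T_interface = T_in − Q'·ΣR_partial = 8.22 °C − (-4.329)(1.663) = 15.4 °C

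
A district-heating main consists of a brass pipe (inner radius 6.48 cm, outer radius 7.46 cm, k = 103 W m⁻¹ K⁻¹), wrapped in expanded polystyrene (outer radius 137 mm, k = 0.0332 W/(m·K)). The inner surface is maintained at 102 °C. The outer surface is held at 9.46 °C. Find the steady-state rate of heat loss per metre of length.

Treat each layer as a resistance in series:
  R'_brass = ln(0.0746/0.0648)/(2πk) = 0.1408/(2π·103) = 2.176×10^-4 m·K/W
  R'_expanded polystyrene = ln(0.137/0.0746)/(2πk) = 0.6078/(2π·0.0332) = 2.914 m·K/W
ΣR = 2.176×10^-4 + 2.914 = 2.914 m·K/W
Q' = ΔT/ΣR = (102 °C − 9.46 °C)/2.914 = 31.8 W/m

Q' = 31.8 W/m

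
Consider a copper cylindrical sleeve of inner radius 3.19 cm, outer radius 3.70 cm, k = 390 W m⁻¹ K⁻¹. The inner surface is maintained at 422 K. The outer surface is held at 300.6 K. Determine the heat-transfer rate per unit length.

Q' = 2πk·ΔT/ln(r₂/r₁) = 2π × 390 × 121.4 / ln(0.0370/0.0319) = 2.01×10^6 W/m

Q' = 2010 kW/m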